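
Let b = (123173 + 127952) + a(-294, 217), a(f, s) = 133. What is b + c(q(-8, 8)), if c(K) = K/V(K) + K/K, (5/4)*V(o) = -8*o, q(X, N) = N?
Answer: 8040283/32 ≈ 2.5126e+5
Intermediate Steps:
V(o) = -32*o/5 (V(o) = 4*(-8*o)/5 = -32*o/5)
b = 251258 (b = (123173 + 127952) + 133 = 251125 + 133 = 251258)
c(K) = 27/32 (c(K) = K/((-32*K/5)) + K/K = K*(-5/(32*K)) + 1 = -5/32 + 1 = 27/32)
b + c(q(-8, 8)) = 251258 + 27/32 = 8040283/32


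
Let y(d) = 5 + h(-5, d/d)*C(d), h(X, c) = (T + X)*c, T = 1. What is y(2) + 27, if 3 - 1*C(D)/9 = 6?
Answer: 140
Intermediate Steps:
C(D) = -27 (C(D) = 27 - 9*6 = 27 - 54 = -27)
h(X, c) = c*(1 + X) (h(X, c) = (1 + X)*c = c*(1 + X))
y(d) = 113 (y(d) = 5 + ((d/d)*(1 - 5))*(-27) = 5 + (1*(-4))*(-27) = 5 - 4*(-27) = 5 + 108 = 113)
y(2) + 27 = 113 + 27 = 140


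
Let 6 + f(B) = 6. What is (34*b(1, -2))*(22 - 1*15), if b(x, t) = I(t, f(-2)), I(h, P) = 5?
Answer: 1190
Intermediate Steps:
f(B) = 0 (f(B) = -6 + 6 = 0)
b(x, t) = 5
(34*b(1, -2))*(22 - 1*15) = (34*5)*(22 - 1*15) = 170*(22 - 15) = 170*7 = 1190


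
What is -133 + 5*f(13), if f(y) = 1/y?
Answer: -1724/13 ≈ -132.62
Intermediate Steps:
-133 + 5*f(13) = -133 + 5/13 = -1724/13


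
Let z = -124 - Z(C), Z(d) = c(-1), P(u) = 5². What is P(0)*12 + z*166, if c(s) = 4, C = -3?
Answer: -20948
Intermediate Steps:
P(u) = 25
Z(d) = 4
z = -128 (z = -124 - 1*4 = -124 - 4 = -128)
P(0)*12 + z*166 = 25*12 - 128*166 = 300 - 21248 = -20948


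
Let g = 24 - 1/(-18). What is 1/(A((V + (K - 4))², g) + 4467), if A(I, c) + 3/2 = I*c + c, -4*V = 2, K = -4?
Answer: 72/448385 ≈ 0.00016058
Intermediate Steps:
V = -½ (V = -¼*2 = -½ ≈ -0.50000)
g = 433/18 (g = 24 - 1*(-1/18) = 24 + 1/18 = 433/18 ≈ 24.056)
A(I, c) = -3/2 + c + I*c (A(I, c) = -3/2 + (I*c + c) = -3/2 + (c + I*c) = -3/2 + c + I*c)
1/(A((V + (K - 4))², g) + 4467) = 1/((-3/2 + 433/18 + (-½ + (-4 - 4))²*(433/18)) + 4467) = 1/((-3/2 + 433/18 + (-½ - 8)²*(433/18)) + 4467) = 1/((-3/2 + 433/18 + (-17/2)²*(433/18)) + 4467) = 1/((-3/2 + 433/18 + (289/4)*(433/18)) + 4467) = 1/((-3/2 + 433/18 + 125137/72) + 4467) = 1/(126761/72 + 4467) = 1/(448385/72) = 72/448385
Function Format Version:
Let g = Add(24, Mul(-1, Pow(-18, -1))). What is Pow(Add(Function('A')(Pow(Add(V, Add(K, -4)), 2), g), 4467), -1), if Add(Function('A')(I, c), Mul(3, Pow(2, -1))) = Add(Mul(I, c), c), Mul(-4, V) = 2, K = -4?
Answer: Rational(72, 448385) ≈ 0.00016058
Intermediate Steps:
V = Rational(-1, 2) (V = Mul(Rational(-1, 4), 2) = Rational(-1, 2) ≈ -0.50000)
g = Rational(433, 18) (g = Add(24, Mul(-1, Rational(-1, 18))) = Add(24, Rational(1, 18)) = Rational(433, 18) ≈ 24.056)
Function('A')(I, c) = Add(Rational(-3, 2), c, Mul(I, c)) (Function('A')(I, c) = Add(Rational(-3, 2), Add(Mul(I, c), c)) = Add(Rational(-3, 2), Add(c, Mul(I, c))) = Add(Rational(-3, 2), c, Mul(I, c)))
Pow(Add(Function('A')(Pow(Add(V, Add(K, -4)), 2), g), 4467), -1) = Pow(Add(Add(Rational(-3, 2), Rational(433, 18), Mul(Pow(Add(Rational(-1, 2), Add(-4, -4)), 2), Rational(433, 18))), 4467), -1) = Pow(Add(Add(Rational(-3, 2), Rational(433, 18), Mul(Pow(Add(Rational(-1, 2), -8), 2), Rational(433, 18))), 4467), -1) = Pow(Add(Add(Rational(-3, 2), Rational(433, 18), Mul(Pow(Rational(-17, 2), 2), Rational(433, 18))), 4467), -1) = Pow(Add(Add(Rational(-3, 2), Rational(433, 18), Mul(Rational(289, 4), Rational(433, 18))), 4467), -1) = Pow(Add(Add(Rational(-3, 2), Rational(433, 18), Rational(125137, 72)), 4467), -1) = Pow(Add(Rational(126761, 72), 4467), -1) = Pow(Rational(448385, 72), -1) = Rational(72, 448385)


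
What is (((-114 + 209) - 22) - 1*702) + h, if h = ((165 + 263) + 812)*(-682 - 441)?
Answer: -1393149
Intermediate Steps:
h = -1392520 (h = (428 + 812)*(-1123) = 1240*(-1123) = -1392520)
(((-114 + 209) - 22) - 1*702) + h = (((-114 + 209) - 22) - 1*702) - 1392520 = ((95 - 22) - 702) - 1392520 = (73 - 702) - 1392520 = -629 - 1392520 = -1393149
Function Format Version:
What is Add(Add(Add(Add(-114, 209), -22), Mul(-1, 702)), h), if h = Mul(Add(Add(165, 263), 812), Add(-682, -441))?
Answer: -1393149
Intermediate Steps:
h = -1392520 (h = Mul(Add(428, 812), -1123) = Mul(1240, -1123) = -1392520)
Add(Add(Add(Add(-114, 209), -22), Mul(-1, 702)), h) = Add(Add(Add(Add(-114, 209), -22), Mul(-1, 702)), -1392520) = Add(Add(Add(95, -22), -702), -1392520) = Add(Add(73, -702), -1392520) = Add(-629, -1392520) = -1393149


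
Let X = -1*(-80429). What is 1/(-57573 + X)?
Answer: 1/22856 ≈ 4.3752e-5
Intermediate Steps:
X = 80429
1/(-57573 + X) = 1/(-57573 + 80429) = 1/22856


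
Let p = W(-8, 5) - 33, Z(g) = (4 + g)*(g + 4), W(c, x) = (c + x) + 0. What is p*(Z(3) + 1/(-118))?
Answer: -104058/59 ≈ -1763.7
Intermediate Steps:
W(c, x) = c + x
Z(g) = (4 + g)² (Z(g) = (4 + g)*(4 + g) = (4 + g)²)
p = -36 (p = (-8 + 5) - 33 = -3 - 33 = -36)
p*(Z(3) + 1/(-118)) = -36*((4 + 3)² + 1/(-118)) = -36*(7² - 1/118) = -36*(49 - 1/118) = -36*5781/118 = -104058/59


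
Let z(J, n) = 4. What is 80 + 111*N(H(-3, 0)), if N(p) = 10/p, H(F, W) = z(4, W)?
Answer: 715/2 ≈ 357.50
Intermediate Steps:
H(F, W) = 4
80 + 111*N(H(-3, 0)) = 80 + 111*(10/4) = 80 + 111*(10*(¼)) = 80 + 111*(5/2) = 80 + 555/2 = 715/2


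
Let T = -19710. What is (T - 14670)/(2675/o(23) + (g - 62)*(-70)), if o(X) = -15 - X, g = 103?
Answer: 152/13 ≈ 11.692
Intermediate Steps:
(T - 14670)/(2675/o(23) + (g - 62)*(-70)) = (-19710 - 14670)/(2675/(-15 - 1*23) + (103 - 62)*(-70)) = -34380/(2675/(-15 - 23) + 41*(-70)) = -34380/(2675/(-38) - 2870) = -34380/(2675*(-1/38) - 2870) = -34380/(-2675/38 - 2870) = -34380/(-111735/38) = -34380*(-38/111735) = 152/13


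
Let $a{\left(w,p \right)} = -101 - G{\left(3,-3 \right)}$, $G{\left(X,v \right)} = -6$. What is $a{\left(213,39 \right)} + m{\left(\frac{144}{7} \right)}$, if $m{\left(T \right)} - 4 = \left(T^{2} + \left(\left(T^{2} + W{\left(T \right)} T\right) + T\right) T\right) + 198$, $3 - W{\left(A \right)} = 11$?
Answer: $\frac{2151773}{343} \approx 6273.4$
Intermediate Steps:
$W{\left(A \right)} = -8$ ($W{\left(A \right)} = 3 - 11 = -8$)
$a{\left(w,p \right)} = -95$ ($a{\left(w,p \right)} = -101 - -6 = -101 + 6 = -95$)
$m{\left(T \right)} = 202 + T^{2} + T \left(T^{2} - 7 T\right)$ ($m{\left(T \right)} = 4 + \left(\left(T^{2} + \left(\left(T^{2} - 8 T\right) + T\right) T\right) + 198\right) = 4 + \left(\left(T^{2} + \left(T^{2} - 7 T\right) T\right) + 198\right) = 4 + \left(\left(T^{2} + T \left(T^{2} - 7 T\right)\right) + 198\right) = 4 + \left(198 + T^{2} + T \left(T^{2} - 7 T\right)\right) = 202 + T^{2} + T \left(T^{2} - 7 T\right)$)
$a{\left(213,39 \right)} + m{\left(\frac{144}{7} \right)} = -95 + \left(202 + \left(\frac{144}{7}\right)^{3} - 6 \left(\frac{144}{7}\right)^{2}\right) = -95 + \left(202 + \frac{2985984}{343} - \frac{124416}{49}\right) = -95 + \frac{2184358}{343} = \frac{2151773}{343}$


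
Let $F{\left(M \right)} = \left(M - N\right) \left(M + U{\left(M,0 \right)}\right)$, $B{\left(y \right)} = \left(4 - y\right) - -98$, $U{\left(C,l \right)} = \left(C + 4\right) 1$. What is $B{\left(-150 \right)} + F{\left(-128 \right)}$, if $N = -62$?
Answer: $16884$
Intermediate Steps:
$U{\left(C,l \right)} = 4 + C$ ($U{\left(C,l \right)} = \left(4 + C\right) 1 = 4 + C$)
$B{\left(y \right)} = 102 - y$ ($B{\left(y \right)} = \left(4 - y\right) + 98 = 102 - y$)
$F{\left(M \right)} = \left(4 + 2 M\right) \left(62 + M\right)$ ($F{\left(M \right)} = \left(M - -62\right) \left(M + \left(4 + M\right)\right) = \left(M + 62\right) \left(4 + 2 M\right) = \left(62 + M\right) \left(4 + 2 M\right) = \left(4 + 2 M\right) \left(62 + M\right)$)
$B{\left(-150 \right)} + F{\left(-128 \right)} = \left(102 - -150\right) + \left(248 + 2 \left(-128\right)^{2} + 128 \left(-128\right)\right) = \left(102 + 150\right) + \left(248 + 2 \cdot 16384 - 16384\right) = 252 + \left(248 + 32768 - 16384\right) = 252 + 16632 = 16884$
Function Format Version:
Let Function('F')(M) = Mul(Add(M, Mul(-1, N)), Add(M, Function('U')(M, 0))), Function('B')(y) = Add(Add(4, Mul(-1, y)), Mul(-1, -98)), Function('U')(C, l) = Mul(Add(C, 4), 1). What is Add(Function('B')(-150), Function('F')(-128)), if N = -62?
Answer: 16884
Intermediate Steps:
Function('U')(C, l) = Add(4, C) (Function('U')(C, l) = Mul(Add(4, C), 1) = Add(4, C))
Function('B')(y) = Add(102, Mul(-1, y)) (Function('B')(y) = Add(Add(4, Mul(-1, y)), 98) = Add(102, Mul(-1, y)))
Function('F')(M) = Mul(Add(4, Mul(2, M)), Add(62, M)) (Function('F')(M) = Mul(Add(M, Mul(-1, -62)), Add(M, Add(4, M))) = Mul(Add(M, 62), Add(4, Mul(2, M))) = Mul(Add(62, M), Add(4, Mul(2, M))) = Mul(Add(4, Mul(2, M)), Add(62, M)))
Add(Function('B')(-150), Function('F')(-128)) = Add(Add(102, Mul(-1, -150)), Add(248, Mul(2, Pow(-128, 2)), Mul(128, -128))) = Add(Add(102, 150), Add(248, Mul(2, 16384), -16384)) = Add(252, Add(248, 32768, -16384)) = Add(252, 16632) = 16884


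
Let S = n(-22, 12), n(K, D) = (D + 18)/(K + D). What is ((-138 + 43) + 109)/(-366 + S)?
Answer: -14/369 ≈ -0.037940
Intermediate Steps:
n(K, D) = (18 + D)/(D + K)
S = -3 (S = (18 + 12)/(12 - 22) = 30/(-10) = -1/10*30 = -3)
((-138 + 43) + 109)/(-366 + S) = ((-138 + 43) + 109)/(-366 - 3) = (-95 + 109)/(-369) = 14*(-1/369) = -14/369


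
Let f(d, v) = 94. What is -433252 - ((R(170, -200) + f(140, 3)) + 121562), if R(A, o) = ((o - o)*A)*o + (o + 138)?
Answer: -554846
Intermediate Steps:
R(A, o) = 138 + o (R(A, o) = (0*A)*o + (138 + o) = 0*o + (138 + o) = 0 + (138 + o) = 138 + o)
-433252 - ((R(170, -200) + f(140, 3)) + 121562) = -433252 - (((138 - 200) + 94) + 121562) = -433252 - ((-62 + 94) + 121562) = -433252 - (32 + 121562) = -433252 - 1*121594 = -433252 - 121594 = -554846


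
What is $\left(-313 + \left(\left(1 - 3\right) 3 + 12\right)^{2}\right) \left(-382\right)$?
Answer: $105814$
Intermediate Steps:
$\left(-313 + \left(\left(1 - 3\right) 3 + 12\right)^{2}\right) \left(-382\right) = \left(-313 + \left(\left(-2\right) 3 + 12\right)^{2}\right) \left(-382\right) = \left(-313 + \left(-6 + 12\right)^{2}\right) \left(-382\right) = \left(-313 + 6^{2}\right) \left(-382\right) = \left(-313 + 36\right) \left(-382\right) = \left(-277\right) \left(-382\right) = 105814$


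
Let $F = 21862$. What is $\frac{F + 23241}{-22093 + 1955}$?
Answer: $- \frac{45103}{20138} \approx -2.2397$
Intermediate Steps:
$\frac{F + 23241}{-22093 + 1955} = \frac{21862 + 23241}{-22093 + 1955} = \frac{45103}{-20138} = 45103 \left(- \frac{1}{20138}\right) = - \frac{45103}{20138}$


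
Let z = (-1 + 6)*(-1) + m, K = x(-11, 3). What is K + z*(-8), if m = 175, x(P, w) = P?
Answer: -1371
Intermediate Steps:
K = -11
z = 170 (z = (-1 + 6)*(-1) + 175 = 5*(-1) + 175 = -5 + 175 = 170)
K + z*(-8) = -11 + 170*(-8) = -11 - 1360 = -1371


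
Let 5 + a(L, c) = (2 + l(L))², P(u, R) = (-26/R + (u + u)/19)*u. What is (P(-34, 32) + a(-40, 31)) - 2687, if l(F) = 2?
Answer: -384057/152 ≈ -2526.7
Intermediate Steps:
P(u, R) = u*(-26/R + 2*u/19) (P(u, R) = (-26/R + (2*u)*(1/19))*u = (-26/R + 2*u/19)*u = u*(-26/R + 2*u/19))
a(L, c) = 11 (a(L, c) = -5 + (2 + 2)² = -5 + 4² = -5 + 16 = 11)
(P(-34, 32) + a(-40, 31)) - 2687 = ((2/19)*(-34)*(-247 + 32*(-34))/32 + 11) - 2687 = ((2/19)*(-34)*(1/32)*(-247 - 1088) + 11) - 2687 = ((2/19)*(-34)*(1/32)*(-1335) + 11) - 2687 = (22695/152 + 11) - 2687 = 24367/152 - 2687 = -384057/152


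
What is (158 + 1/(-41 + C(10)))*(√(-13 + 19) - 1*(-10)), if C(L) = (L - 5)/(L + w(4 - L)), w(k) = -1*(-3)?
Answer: 417055/264 + 83411*√6/528 ≈ 1966.7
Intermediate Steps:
w(k) = 3
C(L) = (-5 + L)/(3 + L) (C(L) = (L - 5)/(L + 3) = (-5 + L)/(3 + L))
(158 + 1/(-41 + C(10)))*(√(-13 + 19) - 1*(-10)) = (158 + 1/(-41 + (-5 + 10)/(3 + 10)))*(√(-13 + 19) - 1*(-10)) = (158 + 1/(-41 + 5/13))*(√6 + 10) = (158 + 1/(-41 + (1/13)*5))*(10 + √6) = (158 + 1/(-41 + 5/13))*(10 + √6) = (158 + 1/(-528/13))*(10 + √6) = (158 - 13/528)*(10 + √6) = 83411*(10 + √6)/528 = 417055/264 + 83411*√6/528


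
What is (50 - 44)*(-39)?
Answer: -234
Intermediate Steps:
(50 - 44)*(-39) = 6*(-39) = -234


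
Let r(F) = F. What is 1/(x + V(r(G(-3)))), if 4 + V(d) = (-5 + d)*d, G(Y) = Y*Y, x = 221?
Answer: 1/253 ≈ 0.0039526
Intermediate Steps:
G(Y) = Y²
V(d) = -4 + d*(-5 + d) (V(d) = -4 + (-5 + d)*d = -4 + d*(-5 + d))
1/(x + V(r(G(-3)))) = 1/(221 + (-4 + ((-3)²)² - 5*(-3)²)) = 1/(221 + (-4 + 9² - 5*9)) = 1/(221 + (-4 + 81 - 45)) = 1/(221 + 32) = 1/253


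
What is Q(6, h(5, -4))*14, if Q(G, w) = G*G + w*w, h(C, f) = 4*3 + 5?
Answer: 4550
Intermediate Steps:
h(C, f) = 17 (h(C, f) = 12 + 5 = 17)
Q(G, w) = G² + w²
Q(6, h(5, -4))*14 = (6² + 17²)*14 = (36 + 289)*14 = 325*14 = 4550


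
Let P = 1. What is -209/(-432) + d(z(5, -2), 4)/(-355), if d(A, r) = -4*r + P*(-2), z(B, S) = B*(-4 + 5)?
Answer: 81971/153360 ≈ 0.53450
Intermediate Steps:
z(B, S) = B (z(B, S) = B*1 = B)
d(A, r) = -2 - 4*r (d(A, r) = -4*r + 1*(-2) = -4*r - 2 = -2 - 4*r)
-209/(-432) + d(z(5, -2), 4)/(-355) = -209/(-432) + (-2 - 4*4)/(-355) = -209*(-1/432) + (-2 - 16)*(-1/355) = 209/432 - 18*(-1/355) = 209/432 + 18/355 = 81971/153360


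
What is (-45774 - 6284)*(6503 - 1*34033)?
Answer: 1433156740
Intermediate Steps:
(-45774 - 6284)*(6503 - 1*34033) = -52058*(6503 - 34033) = -52058*(-27530) = 1433156740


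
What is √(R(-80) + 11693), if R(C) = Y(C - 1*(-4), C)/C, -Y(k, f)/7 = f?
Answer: √11686 ≈ 108.10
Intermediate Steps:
Y(k, f) = -7*f
R(C) = -7 (R(C) = (-7*C)/C = -7)
√(R(-80) + 11693) = √(-7 + 11693) = √11686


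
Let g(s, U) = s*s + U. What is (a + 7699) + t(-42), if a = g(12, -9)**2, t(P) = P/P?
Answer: 25925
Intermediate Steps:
t(P) = 1
g(s, U) = U + s**2 (g(s, U) = s**2 + U = U + s**2)
a = 18225 (a = (-9 + 12**2)**2 = (-9 + 144)**2 = 135**2 = 18225)
(a + 7699) + t(-42) = (18225 + 7699) + 1 = 25924 + 1 = 25925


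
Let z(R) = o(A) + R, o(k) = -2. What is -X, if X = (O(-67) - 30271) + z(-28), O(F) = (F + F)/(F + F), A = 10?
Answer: 30300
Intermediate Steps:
z(R) = -2 + R
O(F) = 1 (O(F) = (2*F)/((2*F)) = (2*F)*(1/(2*F)) = 1)
X = -30300 (X = (1 - 30271) + (-2 - 28) = -30270 - 30 = -30300)
-X = -1*(-30300) = 30300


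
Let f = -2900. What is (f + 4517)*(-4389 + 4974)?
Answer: 945945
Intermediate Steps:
(f + 4517)*(-4389 + 4974) = (-2900 + 4517)*(-4389 + 4974) = 1617*585 = 945945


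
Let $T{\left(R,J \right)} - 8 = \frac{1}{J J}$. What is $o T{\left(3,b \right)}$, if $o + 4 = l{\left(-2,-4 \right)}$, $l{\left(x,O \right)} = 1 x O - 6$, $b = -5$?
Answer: $- \frac{402}{25} \approx -16.08$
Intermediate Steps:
$T{\left(R,J \right)} = 8 + \frac{1}{J^{2}}$ ($T{\left(R,J \right)} = 8 + \frac{1}{J J} = 8 + \frac{1}{J^{2}}$)
$l{\left(x,O \right)} = -6 + O x$ ($l{\left(x,O \right)} = x O - 6 = O x - 6 = -6 + O x$)
$o = -2$ ($o = -4 - -2 = -4 + \left(-6 + 8\right) = -4 + 2 = -2$)
$o T{\left(3,b \right)} = - 2 \left(8 + \frac{1}{25}\right) = \left(-2\right) \frac{201}{25} = - \frac{402}{25}$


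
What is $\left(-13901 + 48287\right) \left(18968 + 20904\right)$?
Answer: $1371038592$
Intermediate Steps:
$\left(-13901 + 48287\right) \left(18968 + 20904\right) = 34386 \cdot 39872 = 1371038592$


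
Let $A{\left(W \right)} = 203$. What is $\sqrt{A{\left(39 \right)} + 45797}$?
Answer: $20 \sqrt{115} \approx 214.48$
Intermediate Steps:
$\sqrt{A{\left(39 \right)} + 45797} = \sqrt{203 + 45797} = \sqrt{46000} = 20 \sqrt{115}$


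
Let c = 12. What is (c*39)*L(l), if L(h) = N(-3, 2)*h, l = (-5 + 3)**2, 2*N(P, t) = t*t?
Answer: 3744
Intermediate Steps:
N(P, t) = t**2/2 (N(P, t) = (t*t)/2 = t**2/2)
l = 4 (l = (-2)**2 = 4)
L(h) = 2*h (L(h) = ((1/2)*2**2)*h = ((1/2)*4)*h = 2*h)
(c*39)*L(l) = (12*39)*(2*4) = 468*8 = 3744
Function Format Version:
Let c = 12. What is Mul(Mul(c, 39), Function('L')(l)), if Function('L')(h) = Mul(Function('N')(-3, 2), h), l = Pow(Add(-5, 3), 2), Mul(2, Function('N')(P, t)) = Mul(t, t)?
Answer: 3744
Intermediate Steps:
Function('N')(P, t) = Mul(Rational(1, 2), Pow(t, 2)) (Function('N')(P, t) = Mul(Rational(1, 2), Mul(t, t)) = Mul(Rational(1, 2), Pow(t, 2)))
l = 4 (l = Pow(-2, 2) = 4)
Function('L')(h) = Mul(2, h) (Function('L')(h) = Mul(Mul(Rational(1, 2), Pow(2, 2)), h) = Mul(Mul(Rational(1, 2), 4), h) = Mul(2, h))
Mul(Mul(c, 39), Function('L')(l)) = Mul(Mul(12, 39), Mul(2, 4)) = Mul(468, 8) = 3744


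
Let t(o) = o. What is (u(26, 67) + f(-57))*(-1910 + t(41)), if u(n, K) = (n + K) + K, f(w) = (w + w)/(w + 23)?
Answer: -5190213/17 ≈ -3.0531e+5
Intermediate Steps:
f(w) = 2*w/(23 + w) (f(w) = (2*w)/(23 + w) = 2*w/(23 + w))
u(n, K) = n + 2*K (u(n, K) = (K + n) + K = n + 2*K)
(u(26, 67) + f(-57))*(-1910 + t(41)) = ((26 + 2*67) + 2*(-57)/(23 - 57))*(-1910 + 41) = ((26 + 134) + 2*(-57)/(-34))*(-1869) = (160 + 2*(-57)*(-1/34))*(-1869) = (160 + 57/17)*(-1869) = (2777/17)*(-1869) = -5190213/17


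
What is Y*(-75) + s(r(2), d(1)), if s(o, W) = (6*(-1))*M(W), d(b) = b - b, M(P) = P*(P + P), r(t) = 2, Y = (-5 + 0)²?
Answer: -1875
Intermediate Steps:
Y = 25 (Y = (-5)² = 25)
M(P) = 2*P² (M(P) = P*(2*P) = 2*P²)
d(b) = 0
s(o, W) = -12*W² (s(o, W) = (6*(-1))*(2*W²) = -12*W²)
Y*(-75) + s(r(2), d(1)) = 25*(-75) - 12*0² = -1875 - 12*0 = -1875 + 0 = -1875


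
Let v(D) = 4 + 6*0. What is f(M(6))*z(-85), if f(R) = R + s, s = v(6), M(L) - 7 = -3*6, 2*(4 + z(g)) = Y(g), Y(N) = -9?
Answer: 119/2 ≈ 59.500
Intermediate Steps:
z(g) = -17/2 (z(g) = -4 + (½)*(-9) = -4 - 9/2 = -17/2)
v(D) = 4 (v(D) = 4 + 0 = 4)
M(L) = -11 (M(L) = 7 - 3*6 = 7 - 18 = -11)
s = 4
f(R) = 4 + R (f(R) = R + 4 = 4 + R)
f(M(6))*z(-85) = (4 - 11)*(-17/2) = -7*(-17/2) = 119/2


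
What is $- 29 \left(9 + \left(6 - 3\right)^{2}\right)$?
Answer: $-522$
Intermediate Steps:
$- 29 \left(9 + \left(6 - 3\right)^{2}\right) = - 29 \left(9 + 3^{2}\right) = - 29 \left(9 + 9\right) = \left(-29\right) 18 = -522$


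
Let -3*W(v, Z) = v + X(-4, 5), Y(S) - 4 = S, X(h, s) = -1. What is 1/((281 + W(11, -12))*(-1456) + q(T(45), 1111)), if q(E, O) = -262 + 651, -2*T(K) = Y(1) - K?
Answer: -3/1211681 ≈ -2.4759e-6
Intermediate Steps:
Y(S) = 4 + S
W(v, Z) = 1/3 - v/3 (W(v, Z) = -(v - 1)/3 = -(-1 + v)/3 = 1/3 - v/3)
T(K) = -5/2 + K/2 (T(K) = -((4 + 1) - K)/2 = -(5 - K)/2 = -5/2 + K/2)
q(E, O) = 389
1/((281 + W(11, -12))*(-1456) + q(T(45), 1111)) = 1/((281 + (1/3 - 1/3*11))*(-1456) + 389) = 1/((281 + (1/3 - 11/3))*(-1456) + 389) = 1/((281 - 10/3)*(-1456) + 389) = 1/((833/3)*(-1456) + 389) = 1/(-1212848/3 + 389) = 1/(-1211681/3) = -3/1211681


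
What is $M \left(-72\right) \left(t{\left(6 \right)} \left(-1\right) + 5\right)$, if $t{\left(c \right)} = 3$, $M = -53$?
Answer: $7632$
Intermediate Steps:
$M \left(-72\right) \left(t{\left(6 \right)} \left(-1\right) + 5\right) = \left(-53\right) \left(-72\right) \left(3 \left(-1\right) + 5\right) = 3816 \left(-3 + 5\right) = 3816 \cdot 2 = 7632$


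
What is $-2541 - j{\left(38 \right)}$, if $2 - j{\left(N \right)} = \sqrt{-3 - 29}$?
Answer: $-2543 + 4 i \sqrt{2} \approx -2543.0 + 5.6569 i$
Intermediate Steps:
$j{\left(N \right)} = 2 - 4 i \sqrt{2}$ ($j{\left(N \right)} = 2 - \sqrt{-3 - 29} = 2 - \sqrt{-32} = 2 - 4 i \sqrt{2}$)
$-2541 - j{\left(38 \right)} = -2541 - \left(2 - 4 i \sqrt{2}\right) = -2543 + 4 i \sqrt{2}$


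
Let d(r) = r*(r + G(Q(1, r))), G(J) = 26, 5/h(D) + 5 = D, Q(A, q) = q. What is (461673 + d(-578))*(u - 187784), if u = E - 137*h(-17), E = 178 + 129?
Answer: -3219577276761/22 ≈ -1.4634e+11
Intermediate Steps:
E = 307
h(D) = 5/(-5 + D)
u = 7439/22 (u = 307 - 685/(-5 - 17) = 307 - 685/(-22) = 307 - 685*(-1)/22 = 307 - 137*(-5/22) = 307 + 685/22 = 7439/22 ≈ 338.14)
d(r) = r*(26 + r) (d(r) = r*(r + 26) = r*(26 + r))
(461673 + d(-578))*(u - 187784) = (461673 - 578*(26 - 578))*(7439/22 - 187784) = (461673 - 578*(-552))*(-4123809/22) = (461673 + 319056)*(-4123809/22) = 780729*(-4123809/22) = -3219577276761/22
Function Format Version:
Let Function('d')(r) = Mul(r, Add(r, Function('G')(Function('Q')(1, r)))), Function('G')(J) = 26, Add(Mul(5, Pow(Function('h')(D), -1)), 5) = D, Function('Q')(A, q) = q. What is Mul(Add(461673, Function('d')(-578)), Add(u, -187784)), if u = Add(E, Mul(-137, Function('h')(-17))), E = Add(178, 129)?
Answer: Rational(-3219577276761, 22) ≈ -1.4634e+11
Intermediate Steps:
E = 307
Function('h')(D) = Mul(5, Pow(Add(-5, D), -1))
u = Rational(7439, 22) (u = Add(307, Mul(-137, Mul(5, Pow(Add(-5, -17), -1)))) = Add(307, Mul(-137, Mul(5, Pow(-22, -1)))) = Add(307, Mul(-137, Mul(5, Rational(-1, 22)))) = Add(307, Mul(-137, Rational(-5, 22))) = Add(307, Rational(685, 22)) = Rational(7439, 22) ≈ 338.14)
Function('d')(r) = Mul(r, Add(26, r)) (Function('d')(r) = Mul(r, Add(r, 26)) = Mul(r, Add(26, r)))
Mul(Add(461673, Function('d')(-578)), Add(u, -187784)) = Mul(Add(461673, Mul(-578, Add(26, -578))), Add(Rational(7439, 22), -187784)) = Mul(Add(461673, Mul(-578, -552)), Rational(-4123809, 22)) = Mul(Add(461673, 319056), Rational(-4123809, 22)) = Mul(780729, Rational(-4123809, 22)) = Rational(-3219577276761, 22)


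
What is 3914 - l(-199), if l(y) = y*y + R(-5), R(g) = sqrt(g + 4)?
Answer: -35687 - I ≈ -35687.0 - 1.0*I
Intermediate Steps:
R(g) = sqrt(4 + g)
l(y) = I + y**2 (l(y) = y*y + sqrt(4 - 5) = y**2 + sqrt(-1) = y**2 + I = I + y**2)
3914 - l(-199) = 3914 - (I + (-199)**2) = 3914 - (I + 39601) = 3914 - (39601 + I) = 3914 + (-39601 - I) = -35687 - I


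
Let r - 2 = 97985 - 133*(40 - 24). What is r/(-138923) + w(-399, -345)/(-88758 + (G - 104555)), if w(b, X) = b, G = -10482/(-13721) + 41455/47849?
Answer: -4043213040086641201/5877179115404550664 ≈ -0.68795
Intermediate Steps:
G = 1070357273/656536129 (G = -10482*(-1/13721) + 41455*(1/47849) = 10482/13721 + 41455/47849 = 1070357273/656536129 ≈ 1.6303)
r = 95859 (r = 2 + (97985 - 133*(40 - 24)) = 2 + (97985 - 133*16) = 2 + (97985 - 2128) = 2 + 95857 = 95859)
r/(-138923) + w(-399, -345)/(-88758 + (G - 104555)) = 95859/(-138923) - 399/(-88758 + (1070357273/656536129 - 104555)) = 95859*(-1/138923) - 399/(-88758 - 68643064610322/656536129) = -95859/138923 - 399/(-126915898348104/656536129) = -95859/138923 - 399*(-656536129/126915898348104) = -95859/138923 + 87319305157/42305299449368 = -4043213040086641201/5877179115404550664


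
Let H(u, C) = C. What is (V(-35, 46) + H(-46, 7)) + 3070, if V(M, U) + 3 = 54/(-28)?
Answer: 43009/14 ≈ 3072.1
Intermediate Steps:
V(M, U) = -69/14 (V(M, U) = -3 + 54/(-28) = -3 + 54*(-1/28) = -3 - 27/14 = -69/14)
(V(-35, 46) + H(-46, 7)) + 3070 = (-69/14 + 7) + 3070 = 29/14 + 3070 = 43009/14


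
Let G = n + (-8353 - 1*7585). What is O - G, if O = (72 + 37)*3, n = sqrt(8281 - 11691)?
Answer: 16265 - I*sqrt(3410) ≈ 16265.0 - 58.395*I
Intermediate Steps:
n = I*sqrt(3410) (n = sqrt(-3410) = I*sqrt(3410) ≈ 58.395*I)
O = 327 (O = 109*3 = 327)
G = -15938 + I*sqrt(3410) (G = I*sqrt(3410) + (-8353 - 1*7585) = I*sqrt(3410) + (-8353 - 7585) = I*sqrt(3410) - 15938 = -15938 + I*sqrt(3410) ≈ -15938.0 + 58.395*I)
O - G = 327 - (-15938 + I*sqrt(3410)) = 327 + (15938 - I*sqrt(3410)) = 16265 - I*sqrt(3410)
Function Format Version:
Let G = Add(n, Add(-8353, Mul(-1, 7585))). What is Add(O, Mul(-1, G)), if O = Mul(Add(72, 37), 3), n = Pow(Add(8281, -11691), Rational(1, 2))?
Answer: Add(16265, Mul(-1, I, Pow(3410, Rational(1, 2)))) ≈ Add(16265., Mul(-58.395, I))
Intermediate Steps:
n = Mul(I, Pow(3410, Rational(1, 2))) (n = Pow(-3410, Rational(1, 2)) = Mul(I, Pow(3410, Rational(1, 2))) ≈ Mul(58.395, I))
O = 327 (O = Mul(109, 3) = 327)
G = Add(-15938, Mul(I, Pow(3410, Rational(1, 2)))) (G = Add(Mul(I, Pow(3410, Rational(1, 2))), Add(-8353, Mul(-1, 7585))) = Add(Mul(I, Pow(3410, Rational(1, 2))), Add(-8353, -7585)) = Add(Mul(I, Pow(3410, Rational(1, 2))), -15938) = Add(-15938, Mul(I, Pow(3410, Rational(1, 2)))) ≈ Add(-15938., Mul(58.395, I)))
Add(O, Mul(-1, G)) = Add(327, Mul(-1, Add(-15938, Mul(I, Pow(3410, Rational(1, 2)))))) = Add(327, Add(15938, Mul(-1, I, Pow(3410, Rational(1, 2))))) = Add(16265, Mul(-1, I, Pow(3410, Rational(1, 2))))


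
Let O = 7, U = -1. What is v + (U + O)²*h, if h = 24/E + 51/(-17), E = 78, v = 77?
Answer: -259/13 ≈ -19.923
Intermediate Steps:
h = -35/13 (h = 24/78 + 51/(-17) = 24*(1/78) + 51*(-1/17) = 4/13 - 3 = -35/13 ≈ -2.6923)
v + (U + O)²*h = 77 + (-1 + 7)²*(-35/13) = 77 + 6²*(-35/13) = 77 + 36*(-35/13) = 77 - 1260/13 = -259/13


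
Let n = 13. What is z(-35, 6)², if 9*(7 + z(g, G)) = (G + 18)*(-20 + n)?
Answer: 5929/9 ≈ 658.78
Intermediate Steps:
z(g, G) = -21 - 7*G/9 (z(g, G) = -7 + ((G + 18)*(-20 + 13))/9 = -7 + ((18 + G)*(-7))/9 = -7 + (-126 - 7*G)/9 = -7 + (-14 - 7*G/9) = -21 - 7*G/9)
z(-35, 6)² = (-21 - 7/9*6)² = (-21 - 14/3)² = (-77/3)² = 5929/9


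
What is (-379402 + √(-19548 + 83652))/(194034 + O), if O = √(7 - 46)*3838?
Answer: -6134740639/3185306056 + 32339*√16026/3185306056 - 1919*I*√69446/3185306056 + 364036219*I*√39/9555918168 ≈ -1.9247 + 0.23775*I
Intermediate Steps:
O = 3838*I*√39 (O = √(-39)*3838 = (I*√39)*3838 = 3838*I*√39 ≈ 23968.0*I)
(-379402 + √(-19548 + 83652))/(194034 + O) = (-379402 + √(-19548 + 83652))/(194034 + 3838*I*√39) = (-379402 + √64104)/(194034 + 3838*I*√39) = (-379402 + 2*√16026)/(194034 + 3838*I*√39)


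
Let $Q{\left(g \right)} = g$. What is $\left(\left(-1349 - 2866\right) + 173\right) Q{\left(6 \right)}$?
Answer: $-24252$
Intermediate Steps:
$\left(\left(-1349 - 2866\right) + 173\right) Q{\left(6 \right)} = \left(\left(-1349 - 2866\right) + 173\right) 6 = \left(-4215 + 173\right) 6 = \left(-4042\right) 6 = -24252$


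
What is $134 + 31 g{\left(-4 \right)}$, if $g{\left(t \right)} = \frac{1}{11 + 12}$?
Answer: $\frac{3113}{23} \approx 135.35$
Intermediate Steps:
$g{\left(t \right)} = \frac{1}{23}$
$134 + 31 g{\left(-4 \right)} = 134 + 31 \cdot \frac{1}{23} = 134 + \frac{31}{23} = \frac{3113}{23}$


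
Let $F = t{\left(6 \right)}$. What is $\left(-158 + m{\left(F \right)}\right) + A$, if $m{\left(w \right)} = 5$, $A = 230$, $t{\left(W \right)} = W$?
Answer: $77$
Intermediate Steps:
$F = 6$
$\left(-158 + m{\left(F \right)}\right) + A = \left(-158 + 5\right) + 230 = -153 + 230 = 77$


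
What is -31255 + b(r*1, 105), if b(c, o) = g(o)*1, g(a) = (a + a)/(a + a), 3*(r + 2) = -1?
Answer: -31254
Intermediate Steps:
r = -7/3 (r = -2 + (1/3)*(-1) = -2 - 1/3 = -7/3 ≈ -2.3333)
g(a) = 1 (g(a) = (2*a)/((2*a)) = (2*a)*(1/(2*a)) = 1)
b(c, o) = 1 (b(c, o) = 1*1 = 1)
-31255 + b(r*1, 105) = -31255 + 1 = -31254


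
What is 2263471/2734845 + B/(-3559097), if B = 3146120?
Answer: -548237705713/9733578634965 ≈ -0.056324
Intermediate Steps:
2263471/2734845 + B/(-3559097) = 2263471/2734845 + 3146120/(-3559097) = 2263471*(1/2734845) + 3146120*(-1/3559097) = 2263471/2734845 - 3146120/3559097 = -548237705713/9733578634965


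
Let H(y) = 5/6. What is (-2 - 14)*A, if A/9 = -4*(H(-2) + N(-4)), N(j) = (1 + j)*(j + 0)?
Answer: 7392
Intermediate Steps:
N(j) = j*(1 + j) (N(j) = (1 + j)*j = j*(1 + j))
H(y) = 5/6 (H(y) = 5*(1/6) = 5/6)
A = -462 (A = 9*(-4*(5/6 - 4*(1 - 4))) = 9*(-4*(5/6 - 4*(-3))) = 9*(-4*(5/6 + 12)) = 9*(-4*77/6) = 9*(-154/3) = -462)
(-2 - 14)*A = (-2 - 14)*(-462) = -16*(-462) = 7392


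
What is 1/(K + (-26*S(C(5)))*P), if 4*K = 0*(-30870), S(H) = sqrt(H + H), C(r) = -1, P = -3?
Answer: -I*sqrt(2)/156 ≈ -0.0090655*I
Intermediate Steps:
S(H) = sqrt(2)*sqrt(H) (S(H) = sqrt(2*H) = sqrt(2)*sqrt(H))
K = 0 (K = (0*(-30870))/4 = (1/4)*0 = 0)
1/(K + (-26*S(C(5)))*P) = 1/(0 - 26*sqrt(2)*sqrt(-1)*(-3)) = 1/(0 - 26*sqrt(2)*I*(-3)) = 1/(0 - 26*I*sqrt(2)*(-3)) = 1/(0 + 78*I*sqrt(2)) = 1/(78*I*sqrt(2)) = -I*sqrt(2)/156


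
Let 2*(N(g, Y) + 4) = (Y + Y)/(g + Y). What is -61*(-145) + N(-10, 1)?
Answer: 79568/9 ≈ 8840.9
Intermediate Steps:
N(g, Y) = -4 + Y/(Y + g) (N(g, Y) = -4 + ((Y + Y)/(g + Y))/2 = -4 + ((2*Y)/(Y + g))/2 = -4 + (2*Y/(Y + g))/2 = -4 + Y/(Y + g))
-61*(-145) + N(-10, 1) = -61*(-145) + (-4*(-10) - 3*1)/(1 - 10) = 8845 + (40 - 3)/(-9) = 8845 - ⅑*37 = 8845 - 37/9 = 79568/9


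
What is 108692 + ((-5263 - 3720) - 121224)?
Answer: -21515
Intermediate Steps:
108692 + ((-5263 - 3720) - 121224) = 108692 + (-8983 - 121224) = 108692 - 130207 = -21515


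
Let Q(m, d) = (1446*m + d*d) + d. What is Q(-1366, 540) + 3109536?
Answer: 1426440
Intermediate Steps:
Q(m, d) = d + d² + 1446*m (Q(m, d) = (1446*m + d²) + d = (d² + 1446*m) + d = d + d² + 1446*m)
Q(-1366, 540) + 3109536 = (540 + 540² + 1446*(-1366)) + 3109536 = (540 + 291600 - 1975236) + 3109536 = -1683096 + 3109536 = 1426440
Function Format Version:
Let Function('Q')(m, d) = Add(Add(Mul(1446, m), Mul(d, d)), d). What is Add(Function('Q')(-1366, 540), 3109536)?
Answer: 1426440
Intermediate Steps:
Function('Q')(m, d) = Add(d, Pow(d, 2), Mul(1446, m)) (Function('Q')(m, d) = Add(Add(Mul(1446, m), Pow(d, 2)), d) = Add(Add(Pow(d, 2), Mul(1446, m)), d) = Add(d, Pow(d, 2), Mul(1446, m)))
Add(Function('Q')(-1366, 540), 3109536) = Add(Add(540, Pow(540, 2), Mul(1446, -1366)), 3109536) = Add(Add(540, 291600, -1975236), 3109536) = Add(-1683096, 3109536) = 1426440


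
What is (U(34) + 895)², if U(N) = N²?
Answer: 4206601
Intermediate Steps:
(U(34) + 895)² = (34² + 895)² = (1156 + 895)² = 2051² = 4206601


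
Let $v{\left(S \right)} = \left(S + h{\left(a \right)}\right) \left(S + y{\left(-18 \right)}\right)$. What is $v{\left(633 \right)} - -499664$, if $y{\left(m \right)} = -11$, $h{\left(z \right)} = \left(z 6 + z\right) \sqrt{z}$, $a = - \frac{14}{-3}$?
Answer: $893390 + \frac{60956 \sqrt{42}}{9} \approx 9.3728 \cdot 10^{5}$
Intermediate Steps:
$a = \frac{14}{3}$ ($a = \left(-14\right) \left(- \frac{1}{3}\right) = \frac{14}{3} \approx 4.6667$)
$h{\left(z \right)} = 7 z^{\frac{3}{2}}$ ($h{\left(z \right)} = \left(6 z + z\right) \sqrt{z} = 7 z \sqrt{z} = 7 z^{\frac{3}{2}}$)
$v{\left(S \right)} = \left(-11 + S\right) \left(S + \frac{98 \sqrt{42}}{9}\right)$ ($v{\left(S \right)} = \left(S + 7 \left(\frac{14}{3}\right)^{\frac{3}{2}}\right) \left(S - 11\right) = \left(S + 7 \frac{14 \sqrt{42}}{9}\right) \left(-11 + S\right) = \left(S + \frac{98 \sqrt{42}}{9}\right) \left(-11 + S\right) = \left(-11 + S\right) \left(S + \frac{98 \sqrt{42}}{9}\right)$)
$v{\left(633 \right)} - -499664 = \left(633^{2} - 6963 - \frac{1078 \sqrt{42}}{9} + \frac{98}{9} \cdot 633 \sqrt{42}\right) - -499664 = \left(400689 - 6963 - \frac{1078 \sqrt{42}}{9} + \frac{20678 \sqrt{42}}{3}\right) + 499664 = \left(393726 + \frac{60956 \sqrt{42}}{9}\right) + 499664 = 893390 + \frac{60956 \sqrt{42}}{9}$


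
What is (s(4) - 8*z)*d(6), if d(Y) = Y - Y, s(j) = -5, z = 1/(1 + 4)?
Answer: 0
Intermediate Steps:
z = 1/5 ≈ 0.20000
d(Y) = 0
(s(4) - 8*z)*d(6) = (-5 - 8*1/5)*0 = (-5 - 8/5)*0 = -33/5*0 = 0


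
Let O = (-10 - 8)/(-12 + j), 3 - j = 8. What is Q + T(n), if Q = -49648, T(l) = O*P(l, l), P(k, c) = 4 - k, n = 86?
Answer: -845492/17 ≈ -49735.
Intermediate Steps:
j = -5 (j = 3 - 1*8 = 3 - 8 = -5)
O = 18/17 (O = (-10 - 8)/(-12 - 5) = -18/(-17) = -18*(-1/17) = 18/17 ≈ 1.0588)
T(l) = 72/17 - 18*l/17 (T(l) = 18*(4 - l)/17 = 72/17 - 18*l/17)
Q + T(n) = -49648 + (72/17 - 18/17*86) = -49648 + (72/17 - 1548/17) = -49648 - 1476/17 = -845492/17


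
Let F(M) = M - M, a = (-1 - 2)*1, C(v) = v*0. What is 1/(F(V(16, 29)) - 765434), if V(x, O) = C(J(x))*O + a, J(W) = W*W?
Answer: -1/765434 ≈ -1.3064e-6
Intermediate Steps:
J(W) = W²
C(v) = 0
a = -3 (a = -3*1 = -3)
V(x, O) = -3 (V(x, O) = 0*O - 3 = 0 - 3 = -3)
F(M) = 0
1/(F(V(16, 29)) - 765434) = 1/(0 - 765434) = 1/(-765434) = -1/765434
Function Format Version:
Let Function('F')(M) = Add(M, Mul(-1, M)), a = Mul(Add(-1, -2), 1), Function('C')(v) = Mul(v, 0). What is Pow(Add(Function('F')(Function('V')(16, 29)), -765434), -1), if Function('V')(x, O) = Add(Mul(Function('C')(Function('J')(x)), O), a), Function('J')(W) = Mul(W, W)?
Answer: Rational(-1, 765434) ≈ -1.3064e-6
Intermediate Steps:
Function('J')(W) = Pow(W, 2)
Function('C')(v) = 0
a = -3 (a = Mul(-3, 1) = -3)
Function('V')(x, O) = -3 (Function('V')(x, O) = Add(Mul(0, O), -3) = Add(0, -3) = -3)
Function('F')(M) = 0
Pow(Add(Function('F')(Function('V')(16, 29)), -765434), -1) = Pow(Add(0, -765434), -1) = Pow(-765434, -1) = Rational(-1, 765434)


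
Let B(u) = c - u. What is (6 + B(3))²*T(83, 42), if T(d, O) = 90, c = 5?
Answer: 5760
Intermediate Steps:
B(u) = 5 - u
(6 + B(3))²*T(83, 42) = (6 + (5 - 1*3))²*90 = (6 + (5 - 3))²*90 = (6 + 2)²*90 = 8²*90 = 64*90 = 5760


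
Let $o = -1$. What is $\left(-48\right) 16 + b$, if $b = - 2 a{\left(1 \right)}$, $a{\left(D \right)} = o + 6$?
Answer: $-778$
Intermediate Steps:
$a{\left(D \right)} = 5$ ($a{\left(D \right)} = -1 + 6 = 5$)
$b = -10$ ($b = \left(-2\right) 5 = -10$)
$\left(-48\right) 16 + b = \left(-48\right) 16 - 10 = -768 - 10 = -778$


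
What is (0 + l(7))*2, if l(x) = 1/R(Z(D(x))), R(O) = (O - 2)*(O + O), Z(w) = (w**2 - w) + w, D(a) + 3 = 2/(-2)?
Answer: 1/224 ≈ 0.0044643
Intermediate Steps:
D(a) = -4 (D(a) = -3 + 2/(-2) = -3 + 2*(-1/2) = -3 - 1 = -4)
Z(w) = w**2
R(O) = 2*O*(-2 + O) (R(O) = (-2 + O)*(2*O) = 2*O*(-2 + O))
l(x) = 1/448 (l(x) = 1/(2*(-4)**2*(-2 + (-4)**2)) = 1/(2*16*(-2 + 16)) = 1/(2*16*14) = 1/448)
(0 + l(7))*2 = (0 + 1/448)*2 = (1/448)*2 = 1/224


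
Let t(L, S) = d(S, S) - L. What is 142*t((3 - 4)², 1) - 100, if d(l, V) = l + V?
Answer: 42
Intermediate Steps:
d(l, V) = V + l
t(L, S) = -L + 2*S (t(L, S) = (S + S) - L = 2*S - L = -L + 2*S)
142*t((3 - 4)², 1) - 100 = 142*(-(3 - 4)² + 2*1) - 100 = 142*(-1*(-1)² + 2) - 100 = 142*(-1*1 + 2) - 100 = 142*(-1 + 2) - 100 = 142*1 - 100 = 142 - 100 = 42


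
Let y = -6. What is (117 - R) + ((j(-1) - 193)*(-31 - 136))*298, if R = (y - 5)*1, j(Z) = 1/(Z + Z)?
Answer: 9629849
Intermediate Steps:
j(Z) = 1/(2*Z)
R = -11 (R = (-6 - 5)*1 = -11*1 = -11)
(117 - R) + ((j(-1) - 193)*(-31 - 136))*298 = (117 - 1*(-11)) + (((½)/(-1) - 193)*(-31 - 136))*298 = (117 + 11) + (((½)*(-1) - 193)*(-167))*298 = 128 + ((-½ - 193)*(-167))*298 = 128 - 387/2*(-167)*298 = 128 + (64629/2)*298 = 128 + 9629721 = 9629849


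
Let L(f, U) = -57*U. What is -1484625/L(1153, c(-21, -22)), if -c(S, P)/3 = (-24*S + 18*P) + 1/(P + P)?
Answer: -21774500/270807 ≈ -80.406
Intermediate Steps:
c(S, P) = -54*P + 72*S - 3/(2*P) (c(S, P) = -3*((-24*S + 18*P) + 1/(P + P)) = -3*((-24*S + 18*P) + 1/(2*P)) = -3*(1/(2*P) - 24*S + 18*P) = -54*P + 72*S - 3/(2*P))
-1484625/L(1153, c(-21, -22)) = -1484625*(-1/(57*(-54*(-22) + 72*(-21) - 3/2/(-22)))) = -1484625*(-1/(57*(1188 - 1512 - 3/2*(-1/22)))) = -1484625*(-1/(57*(1188 - 1512 + 3/44))) = -1484625/((-57*(-14253/44))) = -1484625/812421/44 = -1484625*44/812421 = -21774500/270807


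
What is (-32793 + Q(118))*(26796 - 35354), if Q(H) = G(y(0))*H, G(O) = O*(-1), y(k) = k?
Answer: 280642494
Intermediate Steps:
G(O) = -O
Q(H) = 0 (Q(H) = (-1*0)*H = 0*H = 0)
(-32793 + Q(118))*(26796 - 35354) = (-32793 + 0)*(26796 - 35354) = -32793*(-8558) = 280642494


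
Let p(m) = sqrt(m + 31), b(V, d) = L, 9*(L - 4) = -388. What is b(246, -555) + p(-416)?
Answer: -352/9 + I*sqrt(385) ≈ -39.111 + 19.621*I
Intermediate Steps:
L = -352/9 (L = 4 + (1/9)*(-388) = 4 - 388/9 = -352/9 ≈ -39.111)
b(V, d) = -352/9
p(m) = sqrt(31 + m)
b(246, -555) + p(-416) = -352/9 + sqrt(31 - 416) = -352/9 + sqrt(-385) = -352/9 + I*sqrt(385)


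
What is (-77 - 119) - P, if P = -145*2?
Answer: 94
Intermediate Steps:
P = -290 (P = -29*10 = -290)
(-77 - 119) - P = (-77 - 119) - 1*(-290) = -196 + 290 = 94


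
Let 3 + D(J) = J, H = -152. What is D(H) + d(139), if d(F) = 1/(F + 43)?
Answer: -28209/182 ≈ -154.99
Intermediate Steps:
D(J) = -3 + J
d(F) = 1/(43 + F)
D(H) + d(139) = (-3 - 152) + 1/(43 + 139) = -155 + 1/182 = -28209/182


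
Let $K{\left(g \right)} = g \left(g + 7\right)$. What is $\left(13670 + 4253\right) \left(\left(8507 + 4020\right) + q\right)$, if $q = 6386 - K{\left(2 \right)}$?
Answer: $338655085$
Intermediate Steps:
$K{\left(g \right)} = g \left(7 + g\right)$
$q = 6368$ ($q = 6386 - 2 \left(7 + 2\right) = 6386 - 2 \cdot 9 = 6386 - 18 = 6368$)
$\left(13670 + 4253\right) \left(\left(8507 + 4020\right) + q\right) = \left(13670 + 4253\right) \left(\left(8507 + 4020\right) + 6368\right) = 17923 \left(12527 + 6368\right) = 17923 \cdot 18895 = 338655085$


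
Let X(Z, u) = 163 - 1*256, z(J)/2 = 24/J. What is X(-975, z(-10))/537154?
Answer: -93/537154 ≈ -0.00017313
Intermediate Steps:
z(J) = 48/J (z(J) = 2*(24/J) = 48/J)
X(Z, u) = -93 (X(Z, u) = 163 - 256 = -93)
X(-975, z(-10))/537154 = -93/537154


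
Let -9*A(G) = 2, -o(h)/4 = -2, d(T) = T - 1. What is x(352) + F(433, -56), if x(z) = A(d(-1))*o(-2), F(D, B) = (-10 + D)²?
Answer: 1610345/9 ≈ 1.7893e+5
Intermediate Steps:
d(T) = -1 + T
o(h) = 8 (o(h) = -4*(-2) = 8)
A(G) = -2/9 (A(G) = -⅑*2 = -2/9)
x(z) = -16/9 (x(z) = -2/9*8 = -16/9)
x(352) + F(433, -56) = -16/9 + (-10 + 433)² = -16/9 + 423² = -16/9 + 178929 = 1610345/9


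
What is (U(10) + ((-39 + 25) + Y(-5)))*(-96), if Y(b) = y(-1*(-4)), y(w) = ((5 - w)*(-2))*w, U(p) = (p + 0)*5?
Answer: -2688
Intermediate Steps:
U(p) = 5*p (U(p) = p*5 = 5*p)
y(w) = w*(-10 + 2*w) (y(w) = (-10 + 2*w)*w = w*(-10 + 2*w))
Y(b) = -8 (Y(b) = 2*(-1*(-4))*(-5 - 1*(-4)) = 2*4*(-5 + 4) = 2*4*(-1) = -8)
(U(10) + ((-39 + 25) + Y(-5)))*(-96) = (5*10 + ((-39 + 25) - 8))*(-96) = (50 + (-14 - 8))*(-96) = (50 - 22)*(-96) = 28*(-96) = -2688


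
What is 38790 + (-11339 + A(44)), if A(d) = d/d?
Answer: 27452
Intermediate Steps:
A(d) = 1
38790 + (-11339 + A(44)) = 38790 + (-11339 + 1) = 38790 - 11338 = 27452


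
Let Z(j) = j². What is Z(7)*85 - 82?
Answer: 4083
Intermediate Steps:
Z(7)*85 - 82 = 7²*85 - 82 = 49*85 - 82 = 4165 - 82 = 4083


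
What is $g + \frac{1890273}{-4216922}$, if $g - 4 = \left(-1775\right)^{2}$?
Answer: $\frac{13285954853665}{4216922} \approx 3.1506 \cdot 10^{6}$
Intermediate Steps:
$g = 3150629$ ($g = 4 + \left(-1775\right)^{2} = 4 + 3150625 = 3150629$)
$g + \frac{1890273}{-4216922} = 3150629 + \frac{1890273}{-4216922} = 3150629 + 1890273 \left(- \frac{1}{4216922}\right) = 3150629 - \frac{1890273}{4216922} = \frac{13285954853665}{4216922}$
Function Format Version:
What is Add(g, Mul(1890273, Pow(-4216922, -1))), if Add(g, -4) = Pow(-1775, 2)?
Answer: Rational(13285954853665, 4216922) ≈ 3.1506e+6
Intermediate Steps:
g = 3150629 (g = Add(4, Pow(-1775, 2)) = Add(4, 3150625) = 3150629)
Add(g, Mul(1890273, Pow(-4216922, -1))) = Add(3150629, Mul(1890273, Pow(-4216922, -1))) = Add(3150629, Mul(1890273, Rational(-1, 4216922))) = Add(3150629, Rational(-1890273, 4216922)) = Rational(13285954853665, 4216922)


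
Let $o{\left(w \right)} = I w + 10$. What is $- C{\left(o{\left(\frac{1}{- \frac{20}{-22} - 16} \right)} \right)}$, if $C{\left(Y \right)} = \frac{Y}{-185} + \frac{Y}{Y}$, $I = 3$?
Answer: $- \frac{29083}{30710} \approx -0.94702$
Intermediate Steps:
$o{\left(w \right)} = 10 + 3 w$ ($o{\left(w \right)} = 3 w + 10 = 10 + 3 w$)
$C{\left(Y \right)} = 1 - \frac{Y}{185}$ ($C{\left(Y \right)} = Y \left(- \frac{1}{185}\right) + 1 = - \frac{Y}{185} + 1 = 1 - \frac{Y}{185}$)
$- C{\left(o{\left(\frac{1}{- \frac{20}{-22} - 16} \right)} \right)} = - (1 - \frac{10 + \frac{3}{- \frac{20}{-22} - 16}}{185}) = - (1 - \frac{10 + \frac{3}{\left(-20\right) \left(- \frac{1}{22}\right) - 16}}{185}) = - (1 - \frac{10 + \frac{3}{\frac{10}{11} - 16}}{185}) = - (1 - \frac{10 + \frac{3}{- \frac{166}{11}}}{185}) = - (1 - \frac{10 + 3 \left(- \frac{11}{166}\right)}{185}) = - (1 - \frac{10 - \frac{33}{166}}{185}) = - (1 - \frac{1627}{30710}) = \left(-1\right) \frac{29083}{30710} = - \frac{29083}{30710}$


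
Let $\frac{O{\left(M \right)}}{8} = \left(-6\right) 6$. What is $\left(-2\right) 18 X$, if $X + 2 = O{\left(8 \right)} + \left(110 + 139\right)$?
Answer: $1476$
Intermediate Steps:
$O{\left(M \right)} = -288$ ($O{\left(M \right)} = 8 \left(\left(-6\right) 6\right) = 8 \left(-36\right) = -288$)
$X = -41$ ($X = -2 + \left(-288 + \left(110 + 139\right)\right) = -2 + \left(-288 + 249\right) = -2 - 39 = -41$)
$\left(-2\right) 18 X = \left(-2\right) 18 \left(-41\right) = \left(-36\right) \left(-41\right) = 1476$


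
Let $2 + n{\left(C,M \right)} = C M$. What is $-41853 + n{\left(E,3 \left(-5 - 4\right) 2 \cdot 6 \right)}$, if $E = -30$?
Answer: $-32135$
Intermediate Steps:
$n{\left(C,M \right)} = -2 + C M$
$-41853 + n{\left(E,3 \left(-5 - 4\right) 2 \cdot 6 \right)} = -41853 - \left(2 + 30 \cdot 3 \left(-5 - 4\right) 2 \cdot 6\right) = -41853 - \left(2 + 30 \cdot 3 \left(-9\right) 2 \cdot 6\right) = -41853 - \left(2 + 30 \left(-27\right) 2 \cdot 6\right) = -41853 - \left(2 + 30 \left(\left(-54\right) 6\right)\right) = -41853 - -9718 = -41853 + \left(-2 + 9720\right) = -41853 + 9718 = -32135$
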